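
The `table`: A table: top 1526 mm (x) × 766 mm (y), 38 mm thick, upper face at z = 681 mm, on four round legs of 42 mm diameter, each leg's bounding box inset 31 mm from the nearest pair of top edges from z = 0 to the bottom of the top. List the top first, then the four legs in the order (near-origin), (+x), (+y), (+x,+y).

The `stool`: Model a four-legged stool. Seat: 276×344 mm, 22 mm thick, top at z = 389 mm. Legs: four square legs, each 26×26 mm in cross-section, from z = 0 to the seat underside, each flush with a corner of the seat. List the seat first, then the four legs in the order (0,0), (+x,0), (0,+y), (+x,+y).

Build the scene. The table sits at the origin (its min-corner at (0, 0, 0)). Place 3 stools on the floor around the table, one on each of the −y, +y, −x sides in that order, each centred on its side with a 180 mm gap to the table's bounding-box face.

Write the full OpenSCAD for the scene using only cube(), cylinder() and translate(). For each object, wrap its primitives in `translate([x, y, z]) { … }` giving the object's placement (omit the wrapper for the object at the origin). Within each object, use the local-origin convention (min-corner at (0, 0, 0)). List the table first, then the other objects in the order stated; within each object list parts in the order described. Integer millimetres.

translate([0, 0, 643]) cube([1526, 766, 38]);
translate([52, 52, 0]) cylinder(h = 643, r = 21);
translate([1474, 52, 0]) cylinder(h = 643, r = 21);
translate([52, 714, 0]) cylinder(h = 643, r = 21);
translate([1474, 714, 0]) cylinder(h = 643, r = 21);
translate([625, -524, 0]) {
  translate([0, 0, 367]) cube([276, 344, 22]);
  cube([26, 26, 367]);
  translate([250, 0, 0]) cube([26, 26, 367]);
  translate([0, 318, 0]) cube([26, 26, 367]);
  translate([250, 318, 0]) cube([26, 26, 367]);
}
translate([625, 946, 0]) {
  translate([0, 0, 367]) cube([276, 344, 22]);
  cube([26, 26, 367]);
  translate([250, 0, 0]) cube([26, 26, 367]);
  translate([0, 318, 0]) cube([26, 26, 367]);
  translate([250, 318, 0]) cube([26, 26, 367]);
}
translate([-456, 211, 0]) {
  translate([0, 0, 367]) cube([276, 344, 22]);
  cube([26, 26, 367]);
  translate([250, 0, 0]) cube([26, 26, 367]);
  translate([0, 318, 0]) cube([26, 26, 367]);
  translate([250, 318, 0]) cube([26, 26, 367]);
}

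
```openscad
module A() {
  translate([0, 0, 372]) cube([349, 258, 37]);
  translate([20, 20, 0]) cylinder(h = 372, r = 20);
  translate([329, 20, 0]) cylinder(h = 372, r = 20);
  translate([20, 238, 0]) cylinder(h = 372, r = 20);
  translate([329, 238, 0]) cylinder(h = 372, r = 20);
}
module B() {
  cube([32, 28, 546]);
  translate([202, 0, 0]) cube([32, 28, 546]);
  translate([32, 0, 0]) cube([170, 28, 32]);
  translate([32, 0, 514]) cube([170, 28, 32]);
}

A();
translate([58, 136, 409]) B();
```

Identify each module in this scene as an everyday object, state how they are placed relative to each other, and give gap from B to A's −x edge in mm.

A is a stool. B is a picture frame. The picture frame is on top of the stool. The gap from the picture frame to the stool's −x edge is 58 mm.

The picture frame's min-x is at 58; the stool's min-x is 0; gap = 58 mm.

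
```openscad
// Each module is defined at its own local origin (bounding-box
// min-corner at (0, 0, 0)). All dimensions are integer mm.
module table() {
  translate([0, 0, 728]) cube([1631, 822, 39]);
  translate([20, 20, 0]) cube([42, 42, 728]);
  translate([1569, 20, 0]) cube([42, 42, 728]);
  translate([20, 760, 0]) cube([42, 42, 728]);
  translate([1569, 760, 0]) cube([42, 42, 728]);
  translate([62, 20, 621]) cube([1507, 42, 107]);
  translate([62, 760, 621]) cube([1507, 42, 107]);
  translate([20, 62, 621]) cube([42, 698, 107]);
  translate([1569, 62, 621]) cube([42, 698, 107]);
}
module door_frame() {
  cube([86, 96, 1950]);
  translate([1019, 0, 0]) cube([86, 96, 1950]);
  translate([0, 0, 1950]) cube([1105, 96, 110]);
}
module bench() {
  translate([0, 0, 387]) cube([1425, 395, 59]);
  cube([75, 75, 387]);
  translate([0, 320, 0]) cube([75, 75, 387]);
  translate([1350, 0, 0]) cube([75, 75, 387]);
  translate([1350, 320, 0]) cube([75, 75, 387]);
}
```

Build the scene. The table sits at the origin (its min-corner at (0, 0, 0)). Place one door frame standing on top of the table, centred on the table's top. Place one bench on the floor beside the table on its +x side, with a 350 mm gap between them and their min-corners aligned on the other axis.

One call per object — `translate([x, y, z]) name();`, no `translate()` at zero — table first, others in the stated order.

table();
translate([263, 363, 767]) door_frame();
translate([1981, 0, 0]) bench();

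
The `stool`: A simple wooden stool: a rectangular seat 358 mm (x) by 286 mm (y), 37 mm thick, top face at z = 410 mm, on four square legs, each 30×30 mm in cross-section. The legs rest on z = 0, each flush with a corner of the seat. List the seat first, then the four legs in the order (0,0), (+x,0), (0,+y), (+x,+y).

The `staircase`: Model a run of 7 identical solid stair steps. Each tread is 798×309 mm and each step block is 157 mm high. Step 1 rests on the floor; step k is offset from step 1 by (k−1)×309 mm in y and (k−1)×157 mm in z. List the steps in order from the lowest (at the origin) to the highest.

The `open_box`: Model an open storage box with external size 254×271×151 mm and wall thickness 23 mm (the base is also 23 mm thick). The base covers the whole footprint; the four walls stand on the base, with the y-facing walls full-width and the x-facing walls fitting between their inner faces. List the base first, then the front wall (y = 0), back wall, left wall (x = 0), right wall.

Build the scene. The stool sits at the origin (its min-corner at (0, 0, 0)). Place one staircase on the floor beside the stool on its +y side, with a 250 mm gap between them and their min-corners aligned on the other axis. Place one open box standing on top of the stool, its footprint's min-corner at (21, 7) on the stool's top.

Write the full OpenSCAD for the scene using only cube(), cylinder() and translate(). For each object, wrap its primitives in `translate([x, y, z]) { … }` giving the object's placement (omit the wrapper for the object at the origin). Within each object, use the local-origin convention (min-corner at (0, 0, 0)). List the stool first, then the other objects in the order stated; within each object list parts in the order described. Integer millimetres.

translate([0, 0, 373]) cube([358, 286, 37]);
cube([30, 30, 373]);
translate([328, 0, 0]) cube([30, 30, 373]);
translate([0, 256, 0]) cube([30, 30, 373]);
translate([328, 256, 0]) cube([30, 30, 373]);
translate([0, 536, 0]) {
  cube([798, 309, 157]);
  translate([0, 309, 157]) cube([798, 309, 157]);
  translate([0, 618, 314]) cube([798, 309, 157]);
  translate([0, 927, 471]) cube([798, 309, 157]);
  translate([0, 1236, 628]) cube([798, 309, 157]);
  translate([0, 1545, 785]) cube([798, 309, 157]);
  translate([0, 1854, 942]) cube([798, 309, 157]);
}
translate([21, 7, 410]) {
  cube([254, 271, 23]);
  translate([0, 0, 23]) cube([254, 23, 128]);
  translate([0, 248, 23]) cube([254, 23, 128]);
  translate([0, 23, 23]) cube([23, 225, 128]);
  translate([231, 23, 23]) cube([23, 225, 128]);
}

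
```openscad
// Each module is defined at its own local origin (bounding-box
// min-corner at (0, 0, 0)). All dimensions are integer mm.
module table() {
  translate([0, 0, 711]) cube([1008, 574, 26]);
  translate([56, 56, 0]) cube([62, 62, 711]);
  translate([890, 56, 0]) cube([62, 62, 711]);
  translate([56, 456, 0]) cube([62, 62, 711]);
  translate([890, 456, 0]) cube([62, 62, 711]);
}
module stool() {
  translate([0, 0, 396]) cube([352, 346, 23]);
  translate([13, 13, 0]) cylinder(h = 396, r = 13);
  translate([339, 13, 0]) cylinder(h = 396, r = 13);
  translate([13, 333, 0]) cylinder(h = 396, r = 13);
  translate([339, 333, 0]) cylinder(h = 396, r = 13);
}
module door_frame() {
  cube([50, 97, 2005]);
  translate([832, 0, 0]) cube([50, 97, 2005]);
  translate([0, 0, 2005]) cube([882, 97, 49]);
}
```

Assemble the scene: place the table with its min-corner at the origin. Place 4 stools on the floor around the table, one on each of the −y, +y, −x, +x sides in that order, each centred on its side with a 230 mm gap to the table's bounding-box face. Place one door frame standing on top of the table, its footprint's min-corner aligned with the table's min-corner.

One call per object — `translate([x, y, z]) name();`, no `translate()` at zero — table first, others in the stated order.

table();
translate([328, -576, 0]) stool();
translate([328, 804, 0]) stool();
translate([-582, 114, 0]) stool();
translate([1238, 114, 0]) stool();
translate([0, 0, 737]) door_frame();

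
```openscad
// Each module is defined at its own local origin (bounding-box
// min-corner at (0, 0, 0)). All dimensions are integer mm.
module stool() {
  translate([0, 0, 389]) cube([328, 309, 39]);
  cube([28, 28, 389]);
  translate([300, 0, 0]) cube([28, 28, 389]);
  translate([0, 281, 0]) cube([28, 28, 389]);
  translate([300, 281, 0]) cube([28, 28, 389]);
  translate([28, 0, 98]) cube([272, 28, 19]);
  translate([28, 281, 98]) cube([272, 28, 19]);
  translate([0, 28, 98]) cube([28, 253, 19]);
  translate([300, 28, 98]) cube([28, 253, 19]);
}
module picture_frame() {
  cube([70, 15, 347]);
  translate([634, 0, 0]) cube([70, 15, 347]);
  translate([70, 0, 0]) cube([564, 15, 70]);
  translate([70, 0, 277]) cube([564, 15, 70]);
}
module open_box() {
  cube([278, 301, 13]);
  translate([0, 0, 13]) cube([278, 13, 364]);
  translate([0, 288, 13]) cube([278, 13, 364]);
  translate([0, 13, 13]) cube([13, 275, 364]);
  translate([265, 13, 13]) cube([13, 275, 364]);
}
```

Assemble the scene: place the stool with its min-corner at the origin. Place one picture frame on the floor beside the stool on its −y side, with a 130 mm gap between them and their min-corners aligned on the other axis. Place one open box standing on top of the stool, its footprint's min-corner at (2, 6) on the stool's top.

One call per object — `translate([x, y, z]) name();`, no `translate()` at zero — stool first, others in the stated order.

stool();
translate([0, -145, 0]) picture_frame();
translate([2, 6, 428]) open_box();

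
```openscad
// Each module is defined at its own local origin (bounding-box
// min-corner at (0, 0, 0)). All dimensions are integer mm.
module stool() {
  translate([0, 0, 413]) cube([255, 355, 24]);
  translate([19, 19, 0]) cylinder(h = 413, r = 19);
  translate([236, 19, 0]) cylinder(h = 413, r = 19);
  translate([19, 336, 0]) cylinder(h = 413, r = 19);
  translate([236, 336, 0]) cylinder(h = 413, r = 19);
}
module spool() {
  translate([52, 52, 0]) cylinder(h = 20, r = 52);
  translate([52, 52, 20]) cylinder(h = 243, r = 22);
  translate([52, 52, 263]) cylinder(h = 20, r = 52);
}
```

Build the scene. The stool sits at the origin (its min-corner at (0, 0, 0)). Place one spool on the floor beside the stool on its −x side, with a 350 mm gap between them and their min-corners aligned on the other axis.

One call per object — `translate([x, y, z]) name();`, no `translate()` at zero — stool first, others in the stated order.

stool();
translate([-454, 0, 0]) spool();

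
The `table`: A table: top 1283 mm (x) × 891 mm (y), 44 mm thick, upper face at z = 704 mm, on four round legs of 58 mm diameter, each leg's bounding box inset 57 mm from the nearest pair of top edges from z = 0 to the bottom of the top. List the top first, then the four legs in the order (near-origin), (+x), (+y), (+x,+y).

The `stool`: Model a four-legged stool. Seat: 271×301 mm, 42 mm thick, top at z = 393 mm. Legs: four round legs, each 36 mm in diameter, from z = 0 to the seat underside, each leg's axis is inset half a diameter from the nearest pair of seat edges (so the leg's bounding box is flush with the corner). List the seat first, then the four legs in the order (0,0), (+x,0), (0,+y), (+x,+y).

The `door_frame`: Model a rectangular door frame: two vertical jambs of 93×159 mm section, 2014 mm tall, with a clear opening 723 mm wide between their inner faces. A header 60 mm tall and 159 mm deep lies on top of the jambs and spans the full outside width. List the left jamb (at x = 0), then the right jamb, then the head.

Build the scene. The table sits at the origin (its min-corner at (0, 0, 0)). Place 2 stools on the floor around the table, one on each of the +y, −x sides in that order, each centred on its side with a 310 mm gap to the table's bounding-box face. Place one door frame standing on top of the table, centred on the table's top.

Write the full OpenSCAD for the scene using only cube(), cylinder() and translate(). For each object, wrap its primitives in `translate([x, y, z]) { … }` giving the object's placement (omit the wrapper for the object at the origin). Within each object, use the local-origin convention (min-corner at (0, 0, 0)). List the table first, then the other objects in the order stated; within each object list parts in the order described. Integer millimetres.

translate([0, 0, 660]) cube([1283, 891, 44]);
translate([86, 86, 0]) cylinder(h = 660, r = 29);
translate([1197, 86, 0]) cylinder(h = 660, r = 29);
translate([86, 805, 0]) cylinder(h = 660, r = 29);
translate([1197, 805, 0]) cylinder(h = 660, r = 29);
translate([506, 1201, 0]) {
  translate([0, 0, 351]) cube([271, 301, 42]);
  translate([18, 18, 0]) cylinder(h = 351, r = 18);
  translate([253, 18, 0]) cylinder(h = 351, r = 18);
  translate([18, 283, 0]) cylinder(h = 351, r = 18);
  translate([253, 283, 0]) cylinder(h = 351, r = 18);
}
translate([-581, 295, 0]) {
  translate([0, 0, 351]) cube([271, 301, 42]);
  translate([18, 18, 0]) cylinder(h = 351, r = 18);
  translate([253, 18, 0]) cylinder(h = 351, r = 18);
  translate([18, 283, 0]) cylinder(h = 351, r = 18);
  translate([253, 283, 0]) cylinder(h = 351, r = 18);
}
translate([187, 366, 704]) {
  cube([93, 159, 2014]);
  translate([816, 0, 0]) cube([93, 159, 2014]);
  translate([0, 0, 2014]) cube([909, 159, 60]);
}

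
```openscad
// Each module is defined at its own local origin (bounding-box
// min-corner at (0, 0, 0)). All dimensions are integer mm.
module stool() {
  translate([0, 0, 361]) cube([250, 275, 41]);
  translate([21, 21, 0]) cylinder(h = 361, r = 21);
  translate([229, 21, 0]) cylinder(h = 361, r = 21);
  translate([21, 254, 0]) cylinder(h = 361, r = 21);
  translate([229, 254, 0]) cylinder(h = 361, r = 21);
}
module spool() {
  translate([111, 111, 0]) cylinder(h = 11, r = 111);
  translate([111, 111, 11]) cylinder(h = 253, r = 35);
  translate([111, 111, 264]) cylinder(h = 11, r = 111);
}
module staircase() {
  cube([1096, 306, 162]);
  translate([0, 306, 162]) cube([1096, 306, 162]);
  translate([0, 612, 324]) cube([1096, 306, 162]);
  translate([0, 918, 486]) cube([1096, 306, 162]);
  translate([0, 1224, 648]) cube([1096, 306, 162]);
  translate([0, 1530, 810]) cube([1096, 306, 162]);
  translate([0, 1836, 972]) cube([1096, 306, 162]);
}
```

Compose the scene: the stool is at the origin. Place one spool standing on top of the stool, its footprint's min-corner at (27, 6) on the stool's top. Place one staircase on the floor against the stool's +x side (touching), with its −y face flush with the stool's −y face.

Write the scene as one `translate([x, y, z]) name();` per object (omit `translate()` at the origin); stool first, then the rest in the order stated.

stool();
translate([27, 6, 402]) spool();
translate([250, 0, 0]) staircase();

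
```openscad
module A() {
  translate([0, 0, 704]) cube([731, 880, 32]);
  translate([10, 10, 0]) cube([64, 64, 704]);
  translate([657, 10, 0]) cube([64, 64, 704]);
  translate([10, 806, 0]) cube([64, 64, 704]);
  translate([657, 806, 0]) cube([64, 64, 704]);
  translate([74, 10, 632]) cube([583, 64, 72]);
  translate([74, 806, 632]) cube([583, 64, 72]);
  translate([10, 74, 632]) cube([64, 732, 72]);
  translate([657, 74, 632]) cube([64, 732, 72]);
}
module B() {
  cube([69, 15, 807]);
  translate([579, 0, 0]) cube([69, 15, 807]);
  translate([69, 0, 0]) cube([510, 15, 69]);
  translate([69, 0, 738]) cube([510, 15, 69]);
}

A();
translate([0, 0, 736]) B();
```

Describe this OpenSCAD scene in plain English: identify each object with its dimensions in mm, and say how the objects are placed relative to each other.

A is a table with a 731×880 mm rectangular top, 32 mm thick, top surface at z = 736 mm, supported by four 64×64 mm square legs, each inset 10 mm from the nearest pair of top edges, running from the floor. Four apron rails, 64 mm thick and 72 mm tall, run between adjacent legs with their top edges flush with the underside of the top and their outer faces flush with the legs' outer faces.

B is a rectangular picture frame lying in the x–z plane (depth along y). The opening is 510 mm wide (x) by 669 mm tall (z), surrounded by a border 69 mm wide on all four sides. The frame is 15 mm deep and is made of two full-height vertical stiles with two horizontal rails fitted between them.

The picture frame is on top of the table.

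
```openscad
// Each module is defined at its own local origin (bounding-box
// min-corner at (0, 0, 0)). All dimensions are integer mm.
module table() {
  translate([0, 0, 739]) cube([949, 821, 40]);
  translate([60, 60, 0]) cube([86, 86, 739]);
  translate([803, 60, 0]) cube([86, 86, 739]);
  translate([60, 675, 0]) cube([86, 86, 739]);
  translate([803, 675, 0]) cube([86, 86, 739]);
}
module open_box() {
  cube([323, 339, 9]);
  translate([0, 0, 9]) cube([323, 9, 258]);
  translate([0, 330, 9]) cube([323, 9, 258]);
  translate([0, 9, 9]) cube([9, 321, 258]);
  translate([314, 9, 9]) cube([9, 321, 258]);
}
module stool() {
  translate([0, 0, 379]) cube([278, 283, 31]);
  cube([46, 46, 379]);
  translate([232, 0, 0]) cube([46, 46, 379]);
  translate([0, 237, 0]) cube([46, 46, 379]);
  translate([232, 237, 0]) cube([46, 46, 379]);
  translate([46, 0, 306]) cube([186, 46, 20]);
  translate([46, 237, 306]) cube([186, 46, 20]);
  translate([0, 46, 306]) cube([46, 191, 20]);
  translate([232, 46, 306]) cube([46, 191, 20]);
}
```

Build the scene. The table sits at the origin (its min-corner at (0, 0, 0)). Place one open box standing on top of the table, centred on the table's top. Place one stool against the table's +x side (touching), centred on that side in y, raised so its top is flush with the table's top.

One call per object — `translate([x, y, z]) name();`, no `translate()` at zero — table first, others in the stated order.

table();
translate([313, 241, 779]) open_box();
translate([949, 269, 369]) stool();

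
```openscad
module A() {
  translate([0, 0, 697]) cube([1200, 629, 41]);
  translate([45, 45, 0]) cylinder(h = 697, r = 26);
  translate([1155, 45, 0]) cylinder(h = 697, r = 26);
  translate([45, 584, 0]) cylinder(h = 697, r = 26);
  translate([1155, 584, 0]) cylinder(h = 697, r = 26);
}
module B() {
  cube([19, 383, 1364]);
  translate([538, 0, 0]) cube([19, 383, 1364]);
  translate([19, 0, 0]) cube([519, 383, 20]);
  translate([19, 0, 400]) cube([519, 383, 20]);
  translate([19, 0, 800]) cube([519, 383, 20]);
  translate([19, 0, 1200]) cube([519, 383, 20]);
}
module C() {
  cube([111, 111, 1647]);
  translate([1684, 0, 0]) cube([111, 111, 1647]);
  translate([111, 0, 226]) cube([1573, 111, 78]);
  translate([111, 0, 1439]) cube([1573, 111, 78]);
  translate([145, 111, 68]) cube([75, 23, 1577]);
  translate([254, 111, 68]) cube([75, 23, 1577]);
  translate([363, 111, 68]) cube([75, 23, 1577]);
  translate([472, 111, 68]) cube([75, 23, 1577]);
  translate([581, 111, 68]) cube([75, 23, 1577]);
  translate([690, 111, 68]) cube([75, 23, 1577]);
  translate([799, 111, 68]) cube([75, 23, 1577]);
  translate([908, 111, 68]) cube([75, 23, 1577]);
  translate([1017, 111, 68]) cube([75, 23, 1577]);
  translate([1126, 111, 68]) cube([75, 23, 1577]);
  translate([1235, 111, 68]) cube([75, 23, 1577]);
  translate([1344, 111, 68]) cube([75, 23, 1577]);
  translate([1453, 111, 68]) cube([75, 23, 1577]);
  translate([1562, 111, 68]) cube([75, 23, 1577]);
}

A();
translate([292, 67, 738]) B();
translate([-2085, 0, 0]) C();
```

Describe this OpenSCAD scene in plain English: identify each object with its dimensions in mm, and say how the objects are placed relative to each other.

A is a table: top 1200 mm (x) × 629 mm (y), 41 mm thick, upper face at z = 738 mm, on four round legs of 52 mm diameter, each leg's bounding box inset 19 mm from the nearest pair of top edges, running from z = 0 to the bottom of the top.

B is a bookshelf 557 mm wide overall, 383 mm deep and 1364 mm tall. The two sides are 19 mm thick vertical panels. 4 horizontal shelves of 20 mm thickness span between the inner faces of the sides; the lowest shelf sits on the floor and shelves are stacked with a clear vertical gap of 380 mm between each pair.

C is a fence section. Two 111×111 mm posts, 1647 mm tall, stand on the floor with a clear span of 1573 mm between their inner faces. Two horizontal rails of 111×78 mm section span the gap between the posts with their undersides at z = 226 mm and z = 1439 mm, flush with the posts' −y face. 14 pickets, each 75 mm wide, 23 mm thick and 1577 mm tall, are fixed to the +y face of the rails with their bottoms at z = 68 mm, evenly spaced across the span with equal gaps (rounded down to the nearest mm) at the −x end and between each pair — any rounding remainder accumulates at the +x end.

The bookshelf is on top of the table. The fence section is on the floor beside the table on its −x side.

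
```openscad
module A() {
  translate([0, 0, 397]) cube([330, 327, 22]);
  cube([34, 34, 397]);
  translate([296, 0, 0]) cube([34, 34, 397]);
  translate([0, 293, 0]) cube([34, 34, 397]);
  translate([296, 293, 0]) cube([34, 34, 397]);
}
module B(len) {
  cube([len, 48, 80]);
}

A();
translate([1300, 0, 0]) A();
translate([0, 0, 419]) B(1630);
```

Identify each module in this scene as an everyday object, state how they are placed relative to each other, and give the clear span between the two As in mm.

A is a stool. B is a beam. A beam spans the tops of two stools. The clear span between the two stools is 970 mm.

Second stool starts at x = 1300; first ends at x = 330; clear span = 1300 − 330 = 970 mm.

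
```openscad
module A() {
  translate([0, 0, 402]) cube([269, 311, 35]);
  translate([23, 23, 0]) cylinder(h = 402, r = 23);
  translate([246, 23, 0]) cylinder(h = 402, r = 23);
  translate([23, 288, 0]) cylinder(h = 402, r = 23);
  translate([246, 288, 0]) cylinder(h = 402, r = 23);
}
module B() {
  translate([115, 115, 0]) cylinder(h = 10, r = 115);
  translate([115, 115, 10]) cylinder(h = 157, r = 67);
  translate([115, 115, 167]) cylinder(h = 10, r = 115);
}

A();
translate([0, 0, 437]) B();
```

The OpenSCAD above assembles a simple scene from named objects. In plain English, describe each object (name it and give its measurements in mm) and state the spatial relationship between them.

A is a four-legged stool. The seat is a 269×311×35 mm slab whose top surface is at z = 437 mm; four round legs, each 46 mm in diameter, run from the floor (z = 0) to the underside of the seat, each leg's axis is inset half a diameter from the nearest pair of seat edges (so the leg's bounding box is flush with the corner).

B is a spool: two coaxial disc flanges of radius 115 mm and thickness 10 mm, joined by a core cylinder of radius 67 mm and height 157 mm. The lower flange rests on z = 0 and the three cylinders share a vertical axis.

The spool is on top of the stool.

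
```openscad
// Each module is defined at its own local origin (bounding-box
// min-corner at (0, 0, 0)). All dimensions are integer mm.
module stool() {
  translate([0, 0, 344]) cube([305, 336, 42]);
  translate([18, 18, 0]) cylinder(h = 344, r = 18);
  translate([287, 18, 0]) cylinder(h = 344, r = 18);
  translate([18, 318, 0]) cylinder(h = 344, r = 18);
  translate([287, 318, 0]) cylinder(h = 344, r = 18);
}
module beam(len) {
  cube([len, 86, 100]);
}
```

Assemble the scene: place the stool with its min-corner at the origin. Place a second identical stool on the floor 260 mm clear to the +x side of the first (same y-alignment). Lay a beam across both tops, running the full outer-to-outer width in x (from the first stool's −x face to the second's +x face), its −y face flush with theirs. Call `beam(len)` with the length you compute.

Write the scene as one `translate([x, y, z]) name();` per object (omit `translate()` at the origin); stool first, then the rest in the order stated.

stool();
translate([565, 0, 0]) stool();
translate([0, 0, 386]) beam(870);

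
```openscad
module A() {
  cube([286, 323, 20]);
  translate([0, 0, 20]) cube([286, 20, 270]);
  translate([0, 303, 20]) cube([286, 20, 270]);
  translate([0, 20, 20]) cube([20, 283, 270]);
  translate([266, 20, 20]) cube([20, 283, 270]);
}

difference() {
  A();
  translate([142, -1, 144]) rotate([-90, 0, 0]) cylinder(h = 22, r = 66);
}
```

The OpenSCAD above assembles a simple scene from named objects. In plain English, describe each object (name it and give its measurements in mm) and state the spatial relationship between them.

A is an open storage box with external size 286×323×290 mm and wall thickness 20 mm (the base is also 20 mm thick). The base covers the whole footprint; the four walls stand on the base, with the y-facing walls full-width and the x-facing walls fitting between their inner faces.

The open box has a circular hole of radius 66 mm through its front wall, centred at (x = 142, z = 144).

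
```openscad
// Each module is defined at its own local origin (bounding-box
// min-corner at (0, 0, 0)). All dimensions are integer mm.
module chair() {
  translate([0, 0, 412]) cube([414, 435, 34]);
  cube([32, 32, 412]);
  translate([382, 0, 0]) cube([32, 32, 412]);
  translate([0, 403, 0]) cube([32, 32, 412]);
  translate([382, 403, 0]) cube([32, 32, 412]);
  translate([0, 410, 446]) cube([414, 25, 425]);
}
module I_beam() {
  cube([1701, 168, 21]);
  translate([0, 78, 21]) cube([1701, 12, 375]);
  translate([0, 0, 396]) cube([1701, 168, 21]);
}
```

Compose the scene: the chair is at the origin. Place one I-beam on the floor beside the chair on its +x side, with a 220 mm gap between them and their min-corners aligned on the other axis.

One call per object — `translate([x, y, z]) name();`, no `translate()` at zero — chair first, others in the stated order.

chair();
translate([634, 0, 0]) I_beam();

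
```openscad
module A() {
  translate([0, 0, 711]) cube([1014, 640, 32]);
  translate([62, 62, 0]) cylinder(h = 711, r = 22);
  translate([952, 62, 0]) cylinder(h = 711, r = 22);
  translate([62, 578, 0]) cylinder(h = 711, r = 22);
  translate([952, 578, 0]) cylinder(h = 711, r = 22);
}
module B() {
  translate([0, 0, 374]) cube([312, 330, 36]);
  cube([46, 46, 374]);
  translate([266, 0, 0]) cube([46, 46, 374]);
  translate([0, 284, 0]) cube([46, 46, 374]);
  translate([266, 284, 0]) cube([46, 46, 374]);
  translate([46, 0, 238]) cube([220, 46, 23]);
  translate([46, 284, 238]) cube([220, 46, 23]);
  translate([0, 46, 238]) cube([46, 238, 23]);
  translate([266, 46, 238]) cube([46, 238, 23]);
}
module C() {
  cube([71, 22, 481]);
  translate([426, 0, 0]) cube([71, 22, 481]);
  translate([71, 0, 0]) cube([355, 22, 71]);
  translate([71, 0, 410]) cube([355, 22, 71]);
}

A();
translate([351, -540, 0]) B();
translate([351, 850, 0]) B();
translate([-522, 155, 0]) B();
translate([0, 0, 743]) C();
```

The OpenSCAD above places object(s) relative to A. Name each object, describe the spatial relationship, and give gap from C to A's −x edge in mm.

A is a table. B is a stool. C is a picture frame. Three stools sit around the table at the −y, +y, −x sides. The picture frame is on top of the table. The gap from the picture frame to the table's −x edge is 0 mm.

The picture frame's min-x is at 0; the table's min-x is 0; gap = 0 mm.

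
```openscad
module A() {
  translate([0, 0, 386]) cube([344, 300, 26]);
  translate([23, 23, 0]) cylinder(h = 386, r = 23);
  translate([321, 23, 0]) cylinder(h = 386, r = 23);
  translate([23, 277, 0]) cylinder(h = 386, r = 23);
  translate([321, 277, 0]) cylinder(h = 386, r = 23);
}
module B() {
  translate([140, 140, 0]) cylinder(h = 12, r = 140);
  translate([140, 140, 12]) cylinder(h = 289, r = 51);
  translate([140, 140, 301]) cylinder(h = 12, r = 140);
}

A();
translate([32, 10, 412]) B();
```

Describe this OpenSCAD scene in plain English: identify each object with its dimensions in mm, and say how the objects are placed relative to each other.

A is a four-legged stool. The seat is 344×300 mm, 26 mm thick, top at z = 412 mm. It stands on four round legs, each 46 mm in diameter, from z = 0 to the seat underside, each leg's axis is inset half a diameter from the nearest pair of seat edges (so the leg's bounding box is flush with the corner).

B is a spool: two coaxial disc flanges of radius 140 mm and thickness 12 mm, joined by a core cylinder of radius 51 mm and height 289 mm. The lower flange rests on z = 0 and the three cylinders share a vertical axis.

The spool is on top of the stool, centred.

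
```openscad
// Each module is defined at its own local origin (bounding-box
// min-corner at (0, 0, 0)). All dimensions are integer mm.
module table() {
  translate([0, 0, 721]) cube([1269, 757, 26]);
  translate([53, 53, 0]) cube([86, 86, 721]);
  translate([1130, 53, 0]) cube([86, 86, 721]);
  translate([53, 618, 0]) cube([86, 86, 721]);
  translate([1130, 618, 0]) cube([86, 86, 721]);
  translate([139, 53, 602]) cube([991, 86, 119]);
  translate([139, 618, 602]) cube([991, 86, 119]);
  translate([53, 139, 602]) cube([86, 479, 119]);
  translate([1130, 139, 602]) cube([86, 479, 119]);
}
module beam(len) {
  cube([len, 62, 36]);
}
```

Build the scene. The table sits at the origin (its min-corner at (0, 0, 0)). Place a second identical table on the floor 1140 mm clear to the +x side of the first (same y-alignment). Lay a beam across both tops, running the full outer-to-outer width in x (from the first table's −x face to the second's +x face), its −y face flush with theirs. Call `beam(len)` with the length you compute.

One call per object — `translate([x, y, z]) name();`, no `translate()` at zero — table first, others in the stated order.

table();
translate([2409, 0, 0]) table();
translate([0, 0, 747]) beam(3678);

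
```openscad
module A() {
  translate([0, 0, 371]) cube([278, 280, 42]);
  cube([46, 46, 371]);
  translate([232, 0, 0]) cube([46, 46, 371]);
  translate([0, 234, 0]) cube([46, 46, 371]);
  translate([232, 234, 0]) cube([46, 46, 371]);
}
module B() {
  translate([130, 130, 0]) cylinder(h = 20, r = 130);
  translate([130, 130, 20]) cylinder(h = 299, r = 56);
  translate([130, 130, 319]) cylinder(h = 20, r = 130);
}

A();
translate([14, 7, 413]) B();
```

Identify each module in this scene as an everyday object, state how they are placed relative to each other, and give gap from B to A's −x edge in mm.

The spool's min-x is at 14; the stool's min-x is 0; gap = 14 mm.

A is a stool. B is a spool. The spool is on top of the stool. The gap from the spool to the stool's −x edge is 14 mm.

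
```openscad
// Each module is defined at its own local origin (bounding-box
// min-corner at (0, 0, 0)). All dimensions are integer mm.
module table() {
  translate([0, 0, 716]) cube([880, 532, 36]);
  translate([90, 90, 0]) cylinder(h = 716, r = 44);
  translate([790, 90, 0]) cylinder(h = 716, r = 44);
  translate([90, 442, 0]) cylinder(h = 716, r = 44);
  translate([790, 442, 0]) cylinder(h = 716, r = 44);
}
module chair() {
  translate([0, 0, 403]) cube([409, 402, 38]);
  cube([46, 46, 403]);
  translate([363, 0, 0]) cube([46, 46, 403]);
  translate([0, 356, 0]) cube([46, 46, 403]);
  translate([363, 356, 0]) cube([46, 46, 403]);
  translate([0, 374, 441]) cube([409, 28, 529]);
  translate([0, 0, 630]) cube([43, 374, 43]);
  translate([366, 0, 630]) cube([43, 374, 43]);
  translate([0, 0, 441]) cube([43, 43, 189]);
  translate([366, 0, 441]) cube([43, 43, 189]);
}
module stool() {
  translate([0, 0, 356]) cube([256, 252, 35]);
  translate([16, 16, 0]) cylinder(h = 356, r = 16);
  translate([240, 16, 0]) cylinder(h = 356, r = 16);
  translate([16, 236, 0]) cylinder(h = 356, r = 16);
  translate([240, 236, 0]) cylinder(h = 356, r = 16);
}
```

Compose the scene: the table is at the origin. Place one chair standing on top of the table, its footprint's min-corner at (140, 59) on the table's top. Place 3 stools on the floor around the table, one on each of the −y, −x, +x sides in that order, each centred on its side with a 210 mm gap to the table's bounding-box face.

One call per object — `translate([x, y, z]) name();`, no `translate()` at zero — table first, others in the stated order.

table();
translate([140, 59, 752]) chair();
translate([312, -462, 0]) stool();
translate([-466, 140, 0]) stool();
translate([1090, 140, 0]) stool();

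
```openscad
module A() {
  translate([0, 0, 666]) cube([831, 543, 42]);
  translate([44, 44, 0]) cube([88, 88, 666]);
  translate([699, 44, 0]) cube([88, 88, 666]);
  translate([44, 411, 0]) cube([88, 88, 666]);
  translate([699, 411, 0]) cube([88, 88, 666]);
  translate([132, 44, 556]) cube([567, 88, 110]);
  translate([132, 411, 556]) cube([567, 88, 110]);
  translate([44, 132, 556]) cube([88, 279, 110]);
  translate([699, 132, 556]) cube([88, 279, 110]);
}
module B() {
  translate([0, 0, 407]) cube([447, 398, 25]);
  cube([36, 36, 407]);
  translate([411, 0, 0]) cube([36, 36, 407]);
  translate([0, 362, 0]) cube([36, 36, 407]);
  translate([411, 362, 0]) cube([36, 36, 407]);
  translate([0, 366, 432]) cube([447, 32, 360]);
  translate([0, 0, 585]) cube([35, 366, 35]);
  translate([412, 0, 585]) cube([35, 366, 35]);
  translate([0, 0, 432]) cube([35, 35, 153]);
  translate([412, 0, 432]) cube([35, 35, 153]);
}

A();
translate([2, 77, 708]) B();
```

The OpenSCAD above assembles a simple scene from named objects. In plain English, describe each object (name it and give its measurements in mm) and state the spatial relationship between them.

A is a rectangular dining table. The top is 831×543×42 mm with its upper surface at z = 708 mm. It stands on four 88×88 mm square legs, each inset 44 mm from the nearest pair of top edges, running from the floor to the underside of the top. Four apron rails, 88 mm thick and 110 mm tall, run between adjacent legs with their top edges flush with the underside of the top and their outer faces flush with the legs' outer faces.

B is a chair. The seat is a 447×398×25 mm slab with its top at z = 432 mm, on four 36×36 mm corner legs (flush with the seat edges, standing on z = 0). A flat backrest 32 mm thick, 360 mm tall, spans the full seat width and rises from the seat top along its +y edge, rear face flush with the rear of the seat. Two armrests of 35×35 mm section run along each side from the seat's front edge to the front of the backrest, top faces 188 mm above the seat top and outer faces flush with the seat's x-edges; a 35×35 mm post under the front of each armrest stands on the seat at the front corner.

The chair is on top of the table.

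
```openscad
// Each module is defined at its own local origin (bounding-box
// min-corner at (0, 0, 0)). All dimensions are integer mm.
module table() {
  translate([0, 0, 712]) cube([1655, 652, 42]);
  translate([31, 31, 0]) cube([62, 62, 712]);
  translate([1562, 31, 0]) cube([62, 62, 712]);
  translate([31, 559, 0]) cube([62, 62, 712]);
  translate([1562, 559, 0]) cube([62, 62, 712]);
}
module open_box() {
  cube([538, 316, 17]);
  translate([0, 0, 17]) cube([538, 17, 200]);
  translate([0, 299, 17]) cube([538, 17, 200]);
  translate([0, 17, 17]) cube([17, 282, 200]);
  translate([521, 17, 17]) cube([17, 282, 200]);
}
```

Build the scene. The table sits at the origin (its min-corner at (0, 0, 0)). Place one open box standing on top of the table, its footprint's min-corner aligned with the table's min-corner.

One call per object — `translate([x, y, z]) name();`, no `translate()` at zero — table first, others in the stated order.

table();
translate([0, 0, 754]) open_box();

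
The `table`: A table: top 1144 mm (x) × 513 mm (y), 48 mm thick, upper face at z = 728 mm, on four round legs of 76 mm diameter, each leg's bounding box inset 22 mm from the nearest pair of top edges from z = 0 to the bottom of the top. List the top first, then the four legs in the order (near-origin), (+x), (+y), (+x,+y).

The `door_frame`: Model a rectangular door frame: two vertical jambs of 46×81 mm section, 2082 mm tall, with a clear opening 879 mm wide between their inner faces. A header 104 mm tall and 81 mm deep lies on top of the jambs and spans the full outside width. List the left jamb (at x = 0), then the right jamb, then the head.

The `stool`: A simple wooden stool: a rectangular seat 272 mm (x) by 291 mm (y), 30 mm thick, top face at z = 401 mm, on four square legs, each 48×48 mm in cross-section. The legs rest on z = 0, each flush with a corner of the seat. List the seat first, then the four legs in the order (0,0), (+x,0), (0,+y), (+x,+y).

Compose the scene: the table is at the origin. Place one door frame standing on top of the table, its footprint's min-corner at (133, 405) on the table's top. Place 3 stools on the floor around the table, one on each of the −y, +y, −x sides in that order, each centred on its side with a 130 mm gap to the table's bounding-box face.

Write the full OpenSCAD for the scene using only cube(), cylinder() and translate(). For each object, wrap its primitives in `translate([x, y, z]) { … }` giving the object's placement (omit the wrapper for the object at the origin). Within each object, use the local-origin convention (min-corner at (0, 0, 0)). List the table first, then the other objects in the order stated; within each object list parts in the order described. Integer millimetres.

translate([0, 0, 680]) cube([1144, 513, 48]);
translate([60, 60, 0]) cylinder(h = 680, r = 38);
translate([1084, 60, 0]) cylinder(h = 680, r = 38);
translate([60, 453, 0]) cylinder(h = 680, r = 38);
translate([1084, 453, 0]) cylinder(h = 680, r = 38);
translate([133, 405, 728]) {
  cube([46, 81, 2082]);
  translate([925, 0, 0]) cube([46, 81, 2082]);
  translate([0, 0, 2082]) cube([971, 81, 104]);
}
translate([436, -421, 0]) {
  translate([0, 0, 371]) cube([272, 291, 30]);
  cube([48, 48, 371]);
  translate([224, 0, 0]) cube([48, 48, 371]);
  translate([0, 243, 0]) cube([48, 48, 371]);
  translate([224, 243, 0]) cube([48, 48, 371]);
}
translate([436, 643, 0]) {
  translate([0, 0, 371]) cube([272, 291, 30]);
  cube([48, 48, 371]);
  translate([224, 0, 0]) cube([48, 48, 371]);
  translate([0, 243, 0]) cube([48, 48, 371]);
  translate([224, 243, 0]) cube([48, 48, 371]);
}
translate([-402, 111, 0]) {
  translate([0, 0, 371]) cube([272, 291, 30]);
  cube([48, 48, 371]);
  translate([224, 0, 0]) cube([48, 48, 371]);
  translate([0, 243, 0]) cube([48, 48, 371]);
  translate([224, 243, 0]) cube([48, 48, 371]);
}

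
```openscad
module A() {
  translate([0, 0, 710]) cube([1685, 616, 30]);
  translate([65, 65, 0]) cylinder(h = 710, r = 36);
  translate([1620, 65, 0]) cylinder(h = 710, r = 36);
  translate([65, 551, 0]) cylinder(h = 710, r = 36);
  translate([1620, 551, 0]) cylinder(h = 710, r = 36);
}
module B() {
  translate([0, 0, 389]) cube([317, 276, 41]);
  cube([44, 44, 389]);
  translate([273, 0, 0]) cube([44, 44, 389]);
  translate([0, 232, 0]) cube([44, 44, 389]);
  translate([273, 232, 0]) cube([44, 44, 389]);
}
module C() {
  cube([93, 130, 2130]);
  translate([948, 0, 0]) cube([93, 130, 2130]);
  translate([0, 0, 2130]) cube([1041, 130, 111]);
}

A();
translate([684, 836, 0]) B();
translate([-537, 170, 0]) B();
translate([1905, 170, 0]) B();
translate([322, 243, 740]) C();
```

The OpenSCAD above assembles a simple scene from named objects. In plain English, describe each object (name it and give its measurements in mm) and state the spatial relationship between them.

A is a table: top 1685 mm (x) × 616 mm (y), 30 mm thick, upper face at z = 740 mm, on four round legs of 72 mm diameter, each leg's bounding box inset 29 mm from the nearest pair of top edges, running from z = 0 to the bottom of the top.

B is a four-legged stool. The seat is 317×276 mm, 41 mm thick, top at z = 430 mm. It stands on four square legs, each 44×44 mm in cross-section, from z = 0 to the seat underside, each flush with a corner of the seat.

C is a door frame. The clear opening is 855 mm wide and 2130 mm high. Two 93 mm wide jambs, 130 mm deep, stand either side of the opening from the floor to the top of the opening. A 111 mm thick head sits across the top of both jambs, spanning the full outside width of the frame.

Three stools sit around the table at the +y, −x, +x sides. The door frame is on top of the table, centred.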